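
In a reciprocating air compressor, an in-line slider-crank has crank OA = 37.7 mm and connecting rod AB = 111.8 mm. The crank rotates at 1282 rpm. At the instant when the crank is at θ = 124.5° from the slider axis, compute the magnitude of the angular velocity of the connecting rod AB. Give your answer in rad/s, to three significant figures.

26.7

ω = 134.3 rad/s (converted from 1282 rpm).
The rod makes angle φ with the slider axis where L sinφ = r sinθ; differentiating, L cosφ·φ̇ = r ω cosθ.
L cosφ = √(L² − r² sin²θ) = 0.1074 m.
|ω_rod| = r ω |cosθ| / √(L² − r² sin²θ) = 0.0377·134.3·0.56641/0.1074 = 26.693 rad/s.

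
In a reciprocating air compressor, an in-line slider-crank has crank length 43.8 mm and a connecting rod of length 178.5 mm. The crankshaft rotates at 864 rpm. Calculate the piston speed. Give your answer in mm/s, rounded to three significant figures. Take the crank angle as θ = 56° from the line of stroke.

3750

ω = 2π·864/60 = 90.48 rad/s
For an in-line slider-crank, x = r cosθ + √(L² − r² sin²θ), so v = −rω sinθ·[1 + r cosθ/√(L² − r² sin²θ)].
With r = 0.0438 m, L = 0.1785 m, θ = 56°: √(L² − r² sin²θ) = 0.17477 m.
v = −0.0438·90.48·0.82904·[1 + 0.0438·0.55919/0.17477] = -3.7459 m/s.
|v| = 3.7459 m/s = 3745.9 mm/s.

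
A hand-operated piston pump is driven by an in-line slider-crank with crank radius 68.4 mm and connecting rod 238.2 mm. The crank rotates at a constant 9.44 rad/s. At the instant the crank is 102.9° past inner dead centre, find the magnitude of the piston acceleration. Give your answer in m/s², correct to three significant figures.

ω = 9.44 rad/s
x(θ) = r cosθ + √(L² − r² sin²θ); with ω constant, a = ω²·d²x/dθ².
d²x/dθ² = −r cosθ − r²(cos2θ)/√u − r⁴ sin²2θ/(4u^{3/2}),  u = L² − r² sin²θ = 0.0522939 m².
Substituting r = 0.0684 m, L = 0.2382 m, θ = 102.9°: d²x/dθ² = +0.033603 m.
a = ω²·d²x/dθ² = (9.44)²·(+0.033603) = +2.9945 m/s²;  |a| = 2.9945 m/s².

2.99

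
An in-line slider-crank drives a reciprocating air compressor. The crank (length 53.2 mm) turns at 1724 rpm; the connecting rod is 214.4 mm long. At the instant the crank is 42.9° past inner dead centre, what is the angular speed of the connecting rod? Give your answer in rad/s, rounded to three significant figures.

ω = 180.5 rad/s (converted from 1724 rpm).
The rod makes angle φ with the slider axis where L sinφ = r sinθ; differentiating, L cosφ·φ̇ = r ω cosθ.
L cosφ = √(L² − r² sin²θ) = 0.21132 m.
|ω_rod| = r ω |cosθ| / √(L² − r² sin²θ) = 0.0532·180.5·0.73254/0.21132 = 33.294 rad/s.

33.3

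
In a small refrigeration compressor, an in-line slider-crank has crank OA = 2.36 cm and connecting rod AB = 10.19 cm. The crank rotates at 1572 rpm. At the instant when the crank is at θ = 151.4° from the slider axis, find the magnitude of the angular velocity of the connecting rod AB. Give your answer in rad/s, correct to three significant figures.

ω = 164.6 rad/s (converted from 1572 rpm).
The rod makes angle φ with the slider axis where L sinφ = r sinθ; differentiating, L cosφ·φ̇ = r ω cosθ.
L cosφ = √(L² − r² sin²θ) = 0.10127 m.
|ω_rod| = r ω |cosθ| / √(L² − r² sin²θ) = 0.0236·164.6·0.87798/0.10127 = 33.681 rad/s.

33.7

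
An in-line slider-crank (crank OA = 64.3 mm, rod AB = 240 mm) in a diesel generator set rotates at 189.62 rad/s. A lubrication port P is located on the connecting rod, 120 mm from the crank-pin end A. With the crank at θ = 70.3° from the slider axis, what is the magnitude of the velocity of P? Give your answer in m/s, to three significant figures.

ω = 189.6 rad/s.  Crank-pin speed |V_A| = rω = 12.193 m/s, perpendicular to OA.
Rod angle: sinφ = −(r/L) sinθ ⇒ φ = -14.610°; ω_rod = −rω cosθ/√(L²−r²sin²θ) = -17.697 rad/s.
V_P = V_A + ω_rod × AP, with AP = 0.12 m along the rod.
Components: V_Px = −rω sinθ − a·ω_rod·sinφ = -12.015 m/s;  V_Py = rω cosθ + a·ω_rod·cosφ = +2.055 m/s.
|V_P| = √(V_Px² + V_Py²) = 12.189 m/s.

12.2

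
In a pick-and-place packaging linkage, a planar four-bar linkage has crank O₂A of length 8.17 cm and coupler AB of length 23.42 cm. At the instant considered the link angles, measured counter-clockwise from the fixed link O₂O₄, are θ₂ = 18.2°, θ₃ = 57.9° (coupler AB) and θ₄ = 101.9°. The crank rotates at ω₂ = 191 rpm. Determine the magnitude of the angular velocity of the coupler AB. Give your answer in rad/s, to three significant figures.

ω₂ = 20 rad/s (from 191 rpm).
Differentiating the loop-closure r₂e^{iθ₂}+r₃e^{iθ₃}=r₁+r₄e^{iθ₄} gives r₂ω₂e^{iθ₂}+r₃ω₃e^{iθ₃}=r₄ω₄e^{iθ₄}.
Eliminating the other unknown: ω₃ = r₂ω₂ sin(θ₄−θ₂) / [r₃ sin(θ₃−θ₄)].
Numerator sine = +0.99396; denominator sine = -0.69466.
Result = 0.0817·20·(+0.99396) / (0.2342·(-0.69466)) = -9.9838 rad/s; magnitude 9.9838 rad/s.

9.98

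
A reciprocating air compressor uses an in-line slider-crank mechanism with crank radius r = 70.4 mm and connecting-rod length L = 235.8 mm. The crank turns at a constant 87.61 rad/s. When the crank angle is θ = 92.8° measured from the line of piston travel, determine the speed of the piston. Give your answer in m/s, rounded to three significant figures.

6.07

ω = 87.61 rad/s
For an in-line slider-crank, x = r cosθ + √(L² − r² sin²θ), so v = −rω sinθ·[1 + r cosθ/√(L² − r² sin²θ)].
With r = 0.0704 m, L = 0.2358 m, θ = 92.8°: √(L² − r² sin²θ) = 0.22507 m.
v = −0.0704·87.61·0.99881·[1 + 0.0704·-0.04885/0.22507] = -6.0663 m/s.
|v| = 6.0663 m/s.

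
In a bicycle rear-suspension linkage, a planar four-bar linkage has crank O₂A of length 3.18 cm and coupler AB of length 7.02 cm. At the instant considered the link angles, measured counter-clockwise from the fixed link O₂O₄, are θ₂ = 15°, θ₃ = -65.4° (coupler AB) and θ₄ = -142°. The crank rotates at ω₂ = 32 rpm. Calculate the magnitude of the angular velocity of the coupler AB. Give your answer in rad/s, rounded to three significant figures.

0.610

ω₂ = 3.351 rad/s (from 32 rpm).
Differentiating the loop-closure r₂e^{iθ₂}+r₃e^{iθ₃}=r₁+r₄e^{iθ₄} gives r₂ω₂e^{iθ₂}+r₃ω₃e^{iθ₃}=r₄ω₄e^{iθ₄}.
Eliminating the other unknown: ω₃ = r₂ω₂ sin(θ₄−θ₂) / [r₃ sin(θ₃−θ₄)].
Numerator sine = -0.39073; denominator sine = +0.97278.
Result = 0.0318·3.351·(-0.39073) / (0.0702·(+0.97278)) = -0.60972 rad/s; magnitude 0.60972 rad/s.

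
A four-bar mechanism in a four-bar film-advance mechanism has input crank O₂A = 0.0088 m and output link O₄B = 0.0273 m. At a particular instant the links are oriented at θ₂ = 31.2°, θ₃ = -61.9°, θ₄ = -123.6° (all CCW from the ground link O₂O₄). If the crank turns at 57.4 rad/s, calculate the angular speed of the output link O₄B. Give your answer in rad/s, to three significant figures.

21.0

ω₂ = 57.4 rad/s
Differentiating the loop-closure r₂e^{iθ₂}+r₃e^{iθ₃}=r₁+r₄e^{iθ₄} gives r₂ω₂e^{iθ₂}+r₃ω₃e^{iθ₃}=r₄ω₄e^{iθ₄}.
Eliminating the other unknown: ω₄ = r₂ω₂ sin(θ₂−θ₃) / [r₄ sin(θ₄−θ₃)].
Numerator sine = +0.99854; denominator sine = -0.88048.
Result = 0.0088·57.4·(+0.99854) / (0.0273·(-0.88048)) = -20.983 rad/s; magnitude 20.983 rad/s.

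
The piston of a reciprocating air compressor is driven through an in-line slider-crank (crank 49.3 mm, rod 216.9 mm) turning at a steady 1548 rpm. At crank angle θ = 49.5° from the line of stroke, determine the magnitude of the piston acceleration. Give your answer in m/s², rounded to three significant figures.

798

ω = 2π·1548/60 = 162.1 rad/s
x(θ) = r cosθ + √(L² − r² sin²θ); with ω constant, a = ω²·d²x/dθ².
d²x/dθ² = −r cosθ − r²(cos2θ)/√u − r⁴ sin²2θ/(4u^{3/2}),  u = L² − r² sin²θ = 0.0456403 m².
Substituting r = 0.0493 m, L = 0.2169 m, θ = 49.5°: d²x/dθ² = -0.030386 m.
a = ω²·d²x/dθ² = (162.1)²·(-0.030386) = -798.49 m/s²;  |a| = 798.49 m/s².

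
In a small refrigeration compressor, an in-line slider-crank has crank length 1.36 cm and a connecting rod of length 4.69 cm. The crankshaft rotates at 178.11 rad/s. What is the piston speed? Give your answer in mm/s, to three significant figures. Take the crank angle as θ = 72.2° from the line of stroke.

2520

ω = 178.1 rad/s
For an in-line slider-crank, x = r cosθ + √(L² − r² sin²θ), so v = −rω sinθ·[1 + r cosθ/√(L² − r² sin²θ)].
With r = 0.0136 m, L = 0.0469 m, θ = 72.2°: √(L² − r² sin²θ) = 0.045077 m.
v = −0.0136·178.1·0.95213·[1 + 0.0136·0.30570/0.045077] = -2.5191 m/s.
|v| = 2.5191 m/s = 2519.1 mm/s.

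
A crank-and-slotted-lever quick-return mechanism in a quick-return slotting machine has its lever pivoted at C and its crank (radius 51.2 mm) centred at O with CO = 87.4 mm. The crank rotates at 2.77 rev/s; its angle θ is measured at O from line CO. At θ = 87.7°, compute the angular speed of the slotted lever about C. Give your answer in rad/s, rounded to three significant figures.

4.59

ω = 17.4 rad/s (from 2.77 rev/s).
Crank pin A relative to C: A = (d + r cosθ, r sinθ); lever angle φ = atan2(r sinθ, d + r cosθ).
Differentiating tanφ: φ̇ = rω(d cosθ + r)/(d² + r² + 2dr cosθ).
d² + r² + 2dr cosθ = |CA|² = 0.0106194 m²;  d cosθ + r = +0.054708 m.
|ω_lever| = |0.0512·17.4·+0.054708| / 0.0106194 = 4.5907 rad/s.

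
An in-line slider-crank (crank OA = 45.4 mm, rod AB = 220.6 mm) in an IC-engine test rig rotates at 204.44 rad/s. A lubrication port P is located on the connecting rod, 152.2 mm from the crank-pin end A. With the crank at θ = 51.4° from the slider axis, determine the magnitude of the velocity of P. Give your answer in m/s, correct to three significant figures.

ω = 204.4 rad/s.  Crank-pin speed |V_A| = rω = 9.2816 m/s, perpendicular to OA.
Rod angle: sinφ = −(r/L) sinθ ⇒ φ = -9.256°; ω_rod = −rω cosθ/√(L²−r²sin²θ) = -26.596 rad/s.
V_P = V_A + ω_rod × AP, with AP = 0.1522 m along the rod.
Components: V_Px = −rω sinθ − a·ω_rod·sinφ = -7.9048 m/s;  V_Py = rω cosθ + a·ω_rod·cosφ = +1.7954 m/s.
|V_P| = √(V_Px² + V_Py²) = 8.1061 m/s.

8.11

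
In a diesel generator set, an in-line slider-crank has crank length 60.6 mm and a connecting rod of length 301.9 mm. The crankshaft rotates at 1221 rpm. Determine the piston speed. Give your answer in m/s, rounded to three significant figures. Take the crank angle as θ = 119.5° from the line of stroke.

ω = 2π·1221/60 = 127.9 rad/s
For an in-line slider-crank, x = r cosθ + √(L² − r² sin²θ), so v = −rω sinθ·[1 + r cosθ/√(L² − r² sin²θ)].
With r = 0.0606 m, L = 0.3019 m, θ = 119.5°: √(L² − r² sin²θ) = 0.29726 m.
v = −0.0606·127.9·0.87036·[1 + 0.0606·-0.49242/0.29726] = -6.0669 m/s.
|v| = 6.0669 m/s.

6.07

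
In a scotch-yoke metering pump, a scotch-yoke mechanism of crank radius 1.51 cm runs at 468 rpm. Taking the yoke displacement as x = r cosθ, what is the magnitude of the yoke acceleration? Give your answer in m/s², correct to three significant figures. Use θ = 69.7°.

ω = 49.01 rad/s (from 468 rpm).
x = r cosθ ⇒ ẍ = −rω² cosθ (ω constant).
|a| = rω²|cosθ| = 0.0151·(49.01)²·|cos 69.7°| = 12.583 m/s².

12.6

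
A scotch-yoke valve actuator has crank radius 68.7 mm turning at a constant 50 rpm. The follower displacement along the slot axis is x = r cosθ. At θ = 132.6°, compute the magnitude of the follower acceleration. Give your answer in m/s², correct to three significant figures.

ω = 5.236 rad/s (from 50 rpm).
x = r cosθ ⇒ ẍ = −rω² cosθ (ω constant).
|a| = rω²|cosθ| = 0.0687·(5.236)²·|cos 132.6°| = 1.2749 m/s².

1.27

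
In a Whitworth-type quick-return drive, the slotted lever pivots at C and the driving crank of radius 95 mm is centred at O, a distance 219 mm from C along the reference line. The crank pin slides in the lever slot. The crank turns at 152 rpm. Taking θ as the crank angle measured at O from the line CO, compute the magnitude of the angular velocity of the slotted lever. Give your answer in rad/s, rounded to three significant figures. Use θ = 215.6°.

5.43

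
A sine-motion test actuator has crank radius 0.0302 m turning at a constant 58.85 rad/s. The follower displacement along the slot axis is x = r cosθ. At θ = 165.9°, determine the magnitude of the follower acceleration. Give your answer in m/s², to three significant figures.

ω = 58.85 rad/s
x = r cosθ ⇒ ẍ = −rω² cosθ (ω constant).
|a| = rω²|cosθ| = 0.0302·(58.85)²·|cos 165.9°| = 101.44 m/s².

101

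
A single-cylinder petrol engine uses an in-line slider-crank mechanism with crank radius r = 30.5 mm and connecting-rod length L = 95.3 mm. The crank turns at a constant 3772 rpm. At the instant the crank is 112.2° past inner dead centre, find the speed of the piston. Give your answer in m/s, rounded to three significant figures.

9.74

ω = 2π·3772/60 = 395 rad/s
For an in-line slider-crank, x = r cosθ + √(L² − r² sin²θ), so v = −rω sinθ·[1 + r cosθ/√(L² − r² sin²θ)].
With r = 0.0305 m, L = 0.0953 m, θ = 112.2°: √(L² − r² sin²θ) = 0.09102 m.
v = −0.0305·395·0.92587·[1 + 0.0305·-0.37784/0.09102] = -9.7422 m/s.
|v| = 9.7422 m/s.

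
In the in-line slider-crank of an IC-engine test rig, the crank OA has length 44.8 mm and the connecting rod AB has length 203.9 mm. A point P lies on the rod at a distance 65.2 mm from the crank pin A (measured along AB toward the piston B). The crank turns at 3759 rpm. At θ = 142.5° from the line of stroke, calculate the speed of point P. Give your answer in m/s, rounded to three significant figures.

13.9

ω = 393.6 rad/s.  Crank-pin speed |V_A| = rω = 17.635 m/s, perpendicular to OA.
Rod angle: sinφ = −(r/L) sinθ ⇒ φ = -7.687°; ω_rod = −rω cosθ/√(L²−r²sin²θ) = +69.239 rad/s.
V_P = V_A + ω_rod × AP, with AP = 0.0652 m along the rod.
Components: V_Px = −rω sinθ − a·ω_rod·sinφ = -10.132 m/s;  V_Py = rω cosθ + a·ω_rod·cosφ = -9.5171 m/s.
|V_P| = √(V_Px² + V_Py²) = 13.901 m/s.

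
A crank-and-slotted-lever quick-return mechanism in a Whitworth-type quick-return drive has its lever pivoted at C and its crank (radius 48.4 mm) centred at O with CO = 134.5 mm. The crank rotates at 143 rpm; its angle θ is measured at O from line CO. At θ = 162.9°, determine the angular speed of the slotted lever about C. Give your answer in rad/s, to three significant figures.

7.27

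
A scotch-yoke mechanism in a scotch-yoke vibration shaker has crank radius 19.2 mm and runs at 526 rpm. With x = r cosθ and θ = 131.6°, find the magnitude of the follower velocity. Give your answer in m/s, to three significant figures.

0.791

ω = 55.08 rad/s (from 526 rpm).
x = r cosθ ⇒ ẋ = −rω sinθ.
|v| = rω|sinθ| = 0.0192·55.08·|sin 131.6°| = 0.79086 m/s.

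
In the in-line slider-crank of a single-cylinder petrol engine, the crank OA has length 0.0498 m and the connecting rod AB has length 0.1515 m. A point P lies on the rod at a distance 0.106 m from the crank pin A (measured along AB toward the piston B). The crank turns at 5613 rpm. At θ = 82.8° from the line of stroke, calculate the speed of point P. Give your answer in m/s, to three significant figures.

29.9

ω = 587.8 rad/s.  Crank-pin speed |V_A| = rω = 29.272 m/s, perpendicular to OA.
Rod angle: sinφ = −(r/L) sinθ ⇒ φ = -19.033°; ω_rod = −rω cosθ/√(L²−r²sin²θ) = -25.617 rad/s.
V_P = V_A + ω_rod × AP, with AP = 0.106 m along the rod.
Components: V_Px = −rω sinθ − a·ω_rod·sinφ = -29.927 m/s;  V_Py = rω cosθ + a·ω_rod·cosφ = +1.1018 m/s.
|V_P| = √(V_Px² + V_Py²) = 29.947 m/s.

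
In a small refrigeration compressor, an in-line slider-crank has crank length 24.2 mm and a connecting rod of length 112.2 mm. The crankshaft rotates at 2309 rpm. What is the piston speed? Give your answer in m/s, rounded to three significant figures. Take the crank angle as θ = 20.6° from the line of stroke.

ω = 2π·2309/60 = 241.8 rad/s
For an in-line slider-crank, x = r cosθ + √(L² − r² sin²θ), so v = −rω sinθ·[1 + r cosθ/√(L² − r² sin²θ)].
With r = 0.0242 m, L = 0.1122 m, θ = 20.6°: √(L² − r² sin²θ) = 0.11188 m.
v = −0.0242·241.8·0.35184·[1 + 0.0242·0.93606/0.11188] = -2.4757 m/s.
|v| = 2.4757 m/s.

2.48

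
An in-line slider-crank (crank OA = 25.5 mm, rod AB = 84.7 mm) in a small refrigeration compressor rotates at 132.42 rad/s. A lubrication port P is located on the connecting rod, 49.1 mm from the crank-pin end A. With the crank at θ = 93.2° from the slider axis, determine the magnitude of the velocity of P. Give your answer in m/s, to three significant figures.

3.34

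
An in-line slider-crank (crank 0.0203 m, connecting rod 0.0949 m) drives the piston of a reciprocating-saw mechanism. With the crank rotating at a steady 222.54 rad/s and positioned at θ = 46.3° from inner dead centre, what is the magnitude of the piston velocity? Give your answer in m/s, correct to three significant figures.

ω = 222.5 rad/s
For an in-line slider-crank, x = r cosθ + √(L² − r² sin²θ), so v = −rω sinθ·[1 + r cosθ/√(L² − r² sin²θ)].
With r = 0.0203 m, L = 0.0949 m, θ = 46.3°: √(L² − r² sin²θ) = 0.093758 m.
v = −0.0203·222.5·0.72297·[1 + 0.0203·0.69088/0.093758] = -3.7546 m/s.
|v| = 3.7546 m/s.

3.75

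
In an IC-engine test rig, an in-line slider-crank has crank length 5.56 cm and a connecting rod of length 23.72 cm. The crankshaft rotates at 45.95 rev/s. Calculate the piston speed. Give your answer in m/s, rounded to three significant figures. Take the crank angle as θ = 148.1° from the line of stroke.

6.78

ω = 2π·46 = 288.7 rad/s
For an in-line slider-crank, x = r cosθ + √(L² − r² sin²θ), so v = −rω sinθ·[1 + r cosθ/√(L² − r² sin²θ)].
With r = 0.0556 m, L = 0.2372 m, θ = 148.1°: √(L² − r² sin²θ) = 0.23537 m.
v = −0.0556·288.7·0.52844·[1 + 0.0556·-0.84897/0.23537] = -6.7815 m/s.
|v| = 6.7815 m/s.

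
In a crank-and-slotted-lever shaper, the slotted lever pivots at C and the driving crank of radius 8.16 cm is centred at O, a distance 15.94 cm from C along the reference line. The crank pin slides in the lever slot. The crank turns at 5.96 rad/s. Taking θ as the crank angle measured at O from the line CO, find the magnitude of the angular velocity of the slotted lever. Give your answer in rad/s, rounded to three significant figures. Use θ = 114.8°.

ω = 5.96 rad/s
Crank pin A relative to C: A = (d + r cosθ, r sinθ); lever angle φ = atan2(r sinθ, d + r cosθ).
Differentiating tanφ: φ̇ = rω(d cosθ + r)/(d² + r² + 2dr cosθ).
d² + r² + 2dr cosθ = |CA|² = 0.0211553 m²;  d cosθ + r = +0.014739 m.
|ω_lever| = |0.0816·5.96·+0.014739| / 0.0211553 = 0.33884 rad/s.

0.339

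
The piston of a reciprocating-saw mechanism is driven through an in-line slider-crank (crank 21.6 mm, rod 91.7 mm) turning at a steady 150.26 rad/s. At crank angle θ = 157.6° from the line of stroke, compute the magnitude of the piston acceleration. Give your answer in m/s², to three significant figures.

368

ω = 150.3 rad/s
x(θ) = r cosθ + √(L² − r² sin²θ); with ω constant, a = ω²·d²x/dθ².
d²x/dθ² = −r cosθ − r²(cos2θ)/√u − r⁴ sin²2θ/(4u^{3/2}),  u = L² − r² sin²θ = 0.00834114 m².
Substituting r = 0.0216 m, L = 0.0917 m, θ = 157.6°: d²x/dθ² = +0.01631 m.
a = ω²·d²x/dθ² = (150.3)²·(+0.01631) = +368.25 m/s²;  |a| = 368.25 m/s².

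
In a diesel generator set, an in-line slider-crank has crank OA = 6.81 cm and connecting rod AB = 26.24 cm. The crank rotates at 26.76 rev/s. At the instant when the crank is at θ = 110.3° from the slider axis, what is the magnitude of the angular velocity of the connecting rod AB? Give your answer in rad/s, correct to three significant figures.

ω = 168.1 rad/s (converted from 26.76 rev/s).
The rod makes angle φ with the slider axis where L sinφ = r sinθ; differentiating, L cosφ·φ̇ = r ω cosθ.
L cosφ = √(L² − r² sin²θ) = 0.25451 m.
|ω_rod| = r ω |cosθ| / √(L² − r² sin²θ) = 0.0681·168.1·0.34694/0.25451 = 15.608 rad/s.

15.6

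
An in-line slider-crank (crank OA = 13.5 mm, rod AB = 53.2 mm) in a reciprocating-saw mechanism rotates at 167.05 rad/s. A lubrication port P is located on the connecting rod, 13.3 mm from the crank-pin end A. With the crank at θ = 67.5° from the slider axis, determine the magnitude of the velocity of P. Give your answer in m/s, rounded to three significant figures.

ω = 167.1 rad/s.  Crank-pin speed |V_A| = rω = 2.2552 m/s, perpendicular to OA.
Rod angle: sinφ = −(r/L) sinθ ⇒ φ = -13.559°; ω_rod = −rω cosθ/√(L²−r²sin²θ) = -16.687 rad/s.
V_P = V_A + ω_rod × AP, with AP = 0.0133 m along the rod.
Components: V_Px = −rω sinθ − a·ω_rod·sinφ = -2.1355 m/s;  V_Py = rω cosθ + a·ω_rod·cosφ = +0.64726 m/s.
|V_P| = √(V_Px² + V_Py²) = 2.2315 m/s.

2.23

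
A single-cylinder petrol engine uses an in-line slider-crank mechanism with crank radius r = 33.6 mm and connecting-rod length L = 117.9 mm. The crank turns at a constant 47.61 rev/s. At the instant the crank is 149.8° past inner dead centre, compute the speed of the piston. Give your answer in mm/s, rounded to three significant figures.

3800

ω = 2π·47.6 = 299.1 rad/s
For an in-line slider-crank, x = r cosθ + √(L² − r² sin²θ), so v = −rω sinθ·[1 + r cosθ/√(L² − r² sin²θ)].
With r = 0.0336 m, L = 0.1179 m, θ = 149.8°: √(L² − r² sin²θ) = 0.11668 m.
v = −0.0336·299.1·0.50302·[1 + 0.0336·-0.86427/0.11668] = -3.7976 m/s.
|v| = 3.7976 m/s = 3797.6 mm/s.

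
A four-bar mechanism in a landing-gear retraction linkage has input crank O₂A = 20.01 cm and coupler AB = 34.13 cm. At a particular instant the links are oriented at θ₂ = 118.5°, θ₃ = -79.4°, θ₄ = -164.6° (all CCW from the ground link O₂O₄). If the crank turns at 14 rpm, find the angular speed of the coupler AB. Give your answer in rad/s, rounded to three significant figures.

0.840

ω₂ = 1.466 rad/s (from 14 rpm).
Differentiating the loop-closure r₂e^{iθ₂}+r₃e^{iθ₃}=r₁+r₄e^{iθ₄} gives r₂ω₂e^{iθ₂}+r₃ω₃e^{iθ₃}=r₄ω₄e^{iθ₄}.
Eliminating the other unknown: ω₃ = r₂ω₂ sin(θ₄−θ₂) / [r₃ sin(θ₃−θ₄)].
Numerator sine = +0.97398; denominator sine = +0.99649.
Result = 0.2001·1.466·(+0.97398) / (0.3413·(+0.99649)) = +0.84012 rad/s; magnitude 0.84012 rad/s.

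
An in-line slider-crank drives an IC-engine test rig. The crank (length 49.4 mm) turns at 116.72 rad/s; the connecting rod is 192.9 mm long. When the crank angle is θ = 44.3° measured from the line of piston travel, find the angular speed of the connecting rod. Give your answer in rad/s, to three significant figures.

ω = 116.7 rad/s
The rod makes angle φ with the slider axis where L sinφ = r sinθ; differentiating, L cosφ·φ̇ = r ω cosθ.
L cosφ = √(L² − r² sin²θ) = 0.18979 m.
|ω_rod| = r ω |cosθ| / √(L² − r² sin²θ) = 0.0494·116.7·0.71569/0.18979 = 21.743 rad/s.

21.7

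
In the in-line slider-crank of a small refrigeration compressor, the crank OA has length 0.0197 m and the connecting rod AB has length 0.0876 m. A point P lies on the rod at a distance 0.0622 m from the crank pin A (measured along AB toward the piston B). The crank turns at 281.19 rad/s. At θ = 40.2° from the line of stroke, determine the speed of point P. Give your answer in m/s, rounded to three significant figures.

ω = 281.2 rad/s.  Crank-pin speed |V_A| = rω = 5.5394 m/s, perpendicular to OA.
Rod angle: sinφ = −(r/L) sinθ ⇒ φ = -8.346°; ω_rod = −rω cosθ/√(L²−r²sin²θ) = -48.816 rad/s.
V_P = V_A + ω_rod × AP, with AP = 0.0622 m along the rod.
Components: V_Px = −rω sinθ − a·ω_rod·sinφ = -4.0162 m/s;  V_Py = rω cosθ + a·ω_rod·cosφ = +1.2268 m/s.
|V_P| = √(V_Px² + V_Py²) = 4.1994 m/s.

4.20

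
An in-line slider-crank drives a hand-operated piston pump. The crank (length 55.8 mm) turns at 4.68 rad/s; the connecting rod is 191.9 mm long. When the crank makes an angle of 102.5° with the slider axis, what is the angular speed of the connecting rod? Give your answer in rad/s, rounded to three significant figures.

ω = 4.68 rad/s
The rod makes angle φ with the slider axis where L sinφ = r sinθ; differentiating, L cosφ·φ̇ = r ω cosθ.
L cosφ = √(L² − r² sin²θ) = 0.184 m.
|ω_rod| = r ω |cosθ| / √(L² − r² sin²θ) = 0.0558·4.68·0.21644/0.184 = 0.30718 rad/s.

0.307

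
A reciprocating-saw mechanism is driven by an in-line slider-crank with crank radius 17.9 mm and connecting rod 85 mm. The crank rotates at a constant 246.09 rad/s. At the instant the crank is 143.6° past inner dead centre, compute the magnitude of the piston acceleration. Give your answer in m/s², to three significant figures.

ω = 246.1 rad/s
x(θ) = r cosθ + √(L² − r² sin²θ); with ω constant, a = ω²·d²x/dθ².
d²x/dθ² = −r cosθ − r²(cos2θ)/√u − r⁴ sin²2θ/(4u^{3/2}),  u = L² − r² sin²θ = 0.00711217 m².
Substituting r = 0.0179 m, L = 0.085 m, θ = 143.6°: d²x/dθ² = +0.013245 m.
a = ω²·d²x/dθ² = (246.1)²·(+0.013245) = +802.12 m/s²;  |a| = 802.12 m/s².

802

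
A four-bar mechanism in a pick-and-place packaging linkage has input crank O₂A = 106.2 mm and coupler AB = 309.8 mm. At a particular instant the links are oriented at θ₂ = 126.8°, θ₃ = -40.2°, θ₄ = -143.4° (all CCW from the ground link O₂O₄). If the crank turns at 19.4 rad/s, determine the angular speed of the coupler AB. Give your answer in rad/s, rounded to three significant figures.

6.83

ω₂ = 19.4 rad/s
Differentiating the loop-closure r₂e^{iθ₂}+r₃e^{iθ₃}=r₁+r₄e^{iθ₄} gives r₂ω₂e^{iθ₂}+r₃ω₃e^{iθ₃}=r₄ω₄e^{iθ₄}.
Eliminating the other unknown: ω₃ = r₂ω₂ sin(θ₄−θ₂) / [r₃ sin(θ₃−θ₄)].
Numerator sine = +0.99999; denominator sine = +0.97358.
Result = 0.1062·19.4·(+0.99999) / (0.3098·(+0.97358)) = +6.8308 rad/s; magnitude 6.8308 rad/s.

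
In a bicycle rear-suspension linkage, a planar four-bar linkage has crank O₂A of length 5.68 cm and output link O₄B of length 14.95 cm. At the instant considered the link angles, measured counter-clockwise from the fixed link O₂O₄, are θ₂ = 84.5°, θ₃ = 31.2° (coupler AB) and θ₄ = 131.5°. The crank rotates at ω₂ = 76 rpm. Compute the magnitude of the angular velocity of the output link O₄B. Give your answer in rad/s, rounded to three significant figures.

2.46

ω₂ = 7.959 rad/s (from 76 rpm).
Differentiating the loop-closure r₂e^{iθ₂}+r₃e^{iθ₃}=r₁+r₄e^{iθ₄} gives r₂ω₂e^{iθ₂}+r₃ω₃e^{iθ₃}=r₄ω₄e^{iθ₄}.
Eliminating the other unknown: ω₄ = r₂ω₂ sin(θ₂−θ₃) / [r₄ sin(θ₄−θ₃)].
Numerator sine = +0.80178; denominator sine = +0.98389.
Result = 0.0568·7.959·(+0.80178) / (0.1495·(+0.98389)) = +2.4641 rad/s; magnitude 2.4641 rad/s.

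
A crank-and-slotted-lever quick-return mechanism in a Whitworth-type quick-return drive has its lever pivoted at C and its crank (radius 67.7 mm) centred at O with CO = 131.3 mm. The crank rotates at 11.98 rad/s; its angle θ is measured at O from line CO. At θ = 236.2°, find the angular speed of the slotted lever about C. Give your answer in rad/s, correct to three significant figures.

0.363

ω = 11.98 rad/s
Crank pin A relative to C: A = (d + r cosθ, r sinθ); lever angle φ = atan2(r sinθ, d + r cosθ).
Differentiating tanφ: φ̇ = rω(d cosθ + r)/(d² + r² + 2dr cosθ).
d² + r² + 2dr cosθ = |CA|² = 0.0119331 m²;  d cosθ + r = -0.0053416 m.
|ω_lever| = |0.0677·11.98·-0.0053416| / 0.0119331 = 0.36305 rad/s.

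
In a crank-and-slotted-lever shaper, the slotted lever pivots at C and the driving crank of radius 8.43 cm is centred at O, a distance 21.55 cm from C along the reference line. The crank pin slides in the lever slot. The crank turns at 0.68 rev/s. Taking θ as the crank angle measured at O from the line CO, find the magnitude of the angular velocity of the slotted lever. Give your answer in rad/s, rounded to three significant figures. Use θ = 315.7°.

ω = 4.273 rad/s (from 0.68 rev/s).
Crank pin A relative to C: A = (d + r cosθ, r sinθ); lever angle φ = atan2(r sinθ, d + r cosθ).
Differentiating tanφ: φ̇ = rω(d cosθ + r)/(d² + r² + 2dr cosθ).
d² + r² + 2dr cosθ = |CA|² = 0.0795502 m²;  d cosθ + r = +0.23853 m.
|ω_lever| = |0.0843·4.273·+0.23853| / 0.0795502 = 1.08 rad/s.

1.08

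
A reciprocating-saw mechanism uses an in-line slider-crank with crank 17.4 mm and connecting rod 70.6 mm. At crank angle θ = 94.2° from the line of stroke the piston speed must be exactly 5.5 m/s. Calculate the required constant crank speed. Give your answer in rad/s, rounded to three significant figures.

323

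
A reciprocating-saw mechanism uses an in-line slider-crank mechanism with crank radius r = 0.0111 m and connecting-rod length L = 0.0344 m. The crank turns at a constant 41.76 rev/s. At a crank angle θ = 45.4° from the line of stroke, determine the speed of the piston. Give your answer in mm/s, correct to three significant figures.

2560

ω = 2π·41.8 = 262.4 rad/s
For an in-line slider-crank, x = r cosθ + √(L² − r² sin²θ), so v = −rω sinθ·[1 + r cosθ/√(L² − r² sin²θ)].
With r = 0.0111 m, L = 0.0344 m, θ = 45.4°: √(L² − r² sin²θ) = 0.03348 m.
v = −0.0111·262.4·0.71203·[1 + 0.0111·0.70215/0.03348] = -2.5565 m/s.
|v| = 2.5565 m/s = 2556.5 mm/s.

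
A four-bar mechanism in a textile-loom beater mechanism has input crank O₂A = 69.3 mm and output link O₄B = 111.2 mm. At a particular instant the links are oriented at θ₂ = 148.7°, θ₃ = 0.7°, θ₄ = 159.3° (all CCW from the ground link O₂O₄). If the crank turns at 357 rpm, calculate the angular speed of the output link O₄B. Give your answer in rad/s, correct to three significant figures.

ω₂ = 37.38 rad/s (from 357 rpm).
Differentiating the loop-closure r₂e^{iθ₂}+r₃e^{iθ₃}=r₁+r₄e^{iθ₄} gives r₂ω₂e^{iθ₂}+r₃ω₃e^{iθ₃}=r₄ω₄e^{iθ₄}.
Eliminating the other unknown: ω₄ = r₂ω₂ sin(θ₂−θ₃) / [r₄ sin(θ₄−θ₃)].
Numerator sine = +0.52992; denominator sine = +0.36488.
Result = 0.0693·37.38·(+0.52992) / (0.1112·(+0.36488)) = +33.837 rad/s; magnitude 33.837 rad/s.

33.8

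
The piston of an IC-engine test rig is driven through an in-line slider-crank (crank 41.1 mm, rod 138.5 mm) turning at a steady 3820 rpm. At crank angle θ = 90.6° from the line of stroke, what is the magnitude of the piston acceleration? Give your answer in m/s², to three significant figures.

ω = 2π·3820/60 = 400 rad/s
x(θ) = r cosθ + √(L² − r² sin²θ); with ω constant, a = ω²·d²x/dθ².
d²x/dθ² = −r cosθ − r²(cos2θ)/√u − r⁴ sin²2θ/(4u^{3/2}),  u = L² − r² sin²θ = 0.0174932 m².
Substituting r = 0.0411 m, L = 0.1385 m, θ = 90.6°: d²x/dθ² = +0.013199 m.
a = ω²·d²x/dθ² = (400)²·(+0.013199) = +2112.2 m/s²;  |a| = 2112.2 m/s².

2110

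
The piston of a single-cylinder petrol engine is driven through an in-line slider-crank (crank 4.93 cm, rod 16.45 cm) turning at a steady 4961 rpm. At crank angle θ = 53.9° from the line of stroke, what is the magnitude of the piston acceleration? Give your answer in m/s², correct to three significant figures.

6670

ω = 2π·4961/60 = 519.5 rad/s
x(θ) = r cosθ + √(L² − r² sin²θ); with ω constant, a = ω²·d²x/dθ².
d²x/dθ² = −r cosθ − r²(cos2θ)/√u − r⁴ sin²2θ/(4u^{3/2}),  u = L² − r² sin²θ = 0.0254735 m².
Substituting r = 0.0493 m, L = 0.1645 m, θ = 53.9°: d²x/dθ² = -0.024721 m.
a = ω²·d²x/dθ² = (519.5)²·(-0.024721) = -6672.2 m/s²;  |a| = 6672.2 m/s².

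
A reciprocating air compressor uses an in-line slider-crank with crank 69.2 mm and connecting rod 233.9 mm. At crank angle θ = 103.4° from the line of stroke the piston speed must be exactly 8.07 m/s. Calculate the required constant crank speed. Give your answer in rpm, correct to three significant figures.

For an in-line slider-crank, |v_piston| = rω|sinθ|·[1 + r cosθ/√(L² − r² sin²θ)].
With r = 0.0692 m, L = 0.2339 m, θ = 103.4°: the bracketed kinematic factor |dx/dθ| = 0.062497 m.
ω = v/|dx/dθ| = 8.07/0.062497 = 129.13 rad/s.
N = 60ω/(2π) = 1233.1 rpm.

1230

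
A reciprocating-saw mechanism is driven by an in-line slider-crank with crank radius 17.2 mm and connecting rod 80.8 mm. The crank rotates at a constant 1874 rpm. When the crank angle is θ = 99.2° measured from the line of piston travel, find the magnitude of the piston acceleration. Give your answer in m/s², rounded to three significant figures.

ω = 2π·1874/60 = 196.2 rad/s
x(θ) = r cosθ + √(L² − r² sin²θ); with ω constant, a = ω²·d²x/dθ².
d²x/dθ² = −r cosθ − r²(cos2θ)/√u − r⁴ sin²2θ/(4u^{3/2}),  u = L² − r² sin²θ = 0.00624036 m².
Substituting r = 0.0172 m, L = 0.0808 m, θ = 99.2°: d²x/dθ² = +0.0062991 m.
a = ω²·d²x/dθ² = (196.2)²·(+0.0062991) = +242.59 m/s²;  |a| = 242.59 m/s².

243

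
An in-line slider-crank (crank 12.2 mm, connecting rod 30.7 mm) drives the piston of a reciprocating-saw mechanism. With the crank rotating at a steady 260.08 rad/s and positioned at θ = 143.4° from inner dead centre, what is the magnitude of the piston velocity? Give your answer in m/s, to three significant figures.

ω = 260.1 rad/s
For an in-line slider-crank, x = r cosθ + √(L² − r² sin²θ), so v = −rω sinθ·[1 + r cosθ/√(L² − r² sin²θ)].
With r = 0.0122 m, L = 0.0307 m, θ = 143.4°: √(L² − r² sin²θ) = 0.029826 m.
v = −0.0122·260.1·0.59622·[1 + 0.0122·-0.80282/0.029826] = -1.2706 m/s.
|v| = 1.2706 m/s.

1.27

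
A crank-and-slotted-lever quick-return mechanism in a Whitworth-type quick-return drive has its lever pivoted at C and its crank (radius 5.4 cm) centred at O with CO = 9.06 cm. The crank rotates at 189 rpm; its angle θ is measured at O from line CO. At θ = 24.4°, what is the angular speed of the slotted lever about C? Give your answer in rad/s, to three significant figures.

ω = 19.79 rad/s (from 189 rpm).
Crank pin A relative to C: A = (d + r cosθ, r sinθ); lever angle φ = atan2(r sinθ, d + r cosθ).
Differentiating tanφ: φ̇ = rω(d cosθ + r)/(d² + r² + 2dr cosθ).
d² + r² + 2dr cosθ = |CA|² = 0.0200352 m²;  d cosθ + r = +0.13651 m.
|ω_lever| = |0.054·19.79·+0.13651| / 0.0200352 = 7.282 rad/s.

7.28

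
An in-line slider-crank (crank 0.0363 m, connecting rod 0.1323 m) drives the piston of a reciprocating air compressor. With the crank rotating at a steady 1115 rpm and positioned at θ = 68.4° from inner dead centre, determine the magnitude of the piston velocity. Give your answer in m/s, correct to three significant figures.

ω = 2π·1115/60 = 116.8 rad/s
For an in-line slider-crank, x = r cosθ + √(L² − r² sin²θ), so v = −rω sinθ·[1 + r cosθ/√(L² − r² sin²θ)].
With r = 0.0363 m, L = 0.1323 m, θ = 68.4°: √(L² − r² sin²θ) = 0.12792 m.
v = −0.0363·116.8·0.92978·[1 + 0.0363·0.36812/0.12792] = -4.3525 m/s.
|v| = 4.3525 m/s.

4.35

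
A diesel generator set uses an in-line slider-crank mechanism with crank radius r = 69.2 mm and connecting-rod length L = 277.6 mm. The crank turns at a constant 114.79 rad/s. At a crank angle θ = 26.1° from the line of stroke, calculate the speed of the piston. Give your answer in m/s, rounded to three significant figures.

ω = 114.8 rad/s
For an in-line slider-crank, x = r cosθ + √(L² − r² sin²θ), so v = −rω sinθ·[1 + r cosθ/√(L² − r² sin²θ)].
With r = 0.0692 m, L = 0.2776 m, θ = 26.1°: √(L² − r² sin²θ) = 0.27593 m.
v = −0.0692·114.8·0.43994·[1 + 0.0692·0.89803/0.27593] = -4.2817 m/s.
|v| = 4.2817 m/s.

4.28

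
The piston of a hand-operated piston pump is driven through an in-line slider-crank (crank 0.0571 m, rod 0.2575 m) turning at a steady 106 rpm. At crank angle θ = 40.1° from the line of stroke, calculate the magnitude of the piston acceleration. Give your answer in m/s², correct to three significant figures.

5.67

ω = 2π·106/60 = 11.1 rad/s
x(θ) = r cosθ + √(L² − r² sin²θ); with ω constant, a = ω²·d²x/dθ².
d²x/dθ² = −r cosθ − r²(cos2θ)/√u − r⁴ sin²2θ/(4u^{3/2}),  u = L² − r² sin²θ = 0.0649535 m².
Substituting r = 0.0571 m, L = 0.2575 m, θ = 40.1°: d²x/dθ² = -0.04601 m.
a = ω²·d²x/dθ² = (11.1)²·(-0.04601) = -5.6692 m/s²;  |a| = 5.6692 m/s².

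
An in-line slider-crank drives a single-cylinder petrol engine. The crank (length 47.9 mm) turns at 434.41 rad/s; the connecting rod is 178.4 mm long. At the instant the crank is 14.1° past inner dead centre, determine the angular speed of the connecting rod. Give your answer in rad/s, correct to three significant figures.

113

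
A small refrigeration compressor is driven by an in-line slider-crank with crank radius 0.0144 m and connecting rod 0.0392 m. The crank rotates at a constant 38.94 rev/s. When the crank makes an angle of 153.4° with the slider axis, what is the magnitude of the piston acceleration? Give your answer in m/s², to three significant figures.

571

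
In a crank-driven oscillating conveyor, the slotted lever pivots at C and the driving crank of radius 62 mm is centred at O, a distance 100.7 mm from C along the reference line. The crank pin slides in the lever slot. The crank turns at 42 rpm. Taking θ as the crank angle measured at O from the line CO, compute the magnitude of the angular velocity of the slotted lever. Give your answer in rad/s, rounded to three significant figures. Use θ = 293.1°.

ω = 4.398 rad/s (from 42 rpm).
Crank pin A relative to C: A = (d + r cosθ, r sinθ); lever angle φ = atan2(r sinθ, d + r cosθ).
Differentiating tanφ: φ̇ = rω(d cosθ + r)/(d² + r² + 2dr cosθ).
d² + r² + 2dr cosθ = |CA|² = 0.0188835 m²;  d cosθ + r = +0.10151 m.
|ω_lever| = |0.062·4.398·+0.10151| / 0.0188835 = 1.4658 rad/s.

1.47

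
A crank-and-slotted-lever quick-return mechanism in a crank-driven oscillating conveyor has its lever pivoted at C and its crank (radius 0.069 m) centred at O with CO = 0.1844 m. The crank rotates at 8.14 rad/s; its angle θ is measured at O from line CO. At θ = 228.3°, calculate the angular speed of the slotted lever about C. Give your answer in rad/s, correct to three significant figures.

1.38

ω = 8.14 rad/s
Crank pin A relative to C: A = (d + r cosθ, r sinθ); lever angle φ = atan2(r sinθ, d + r cosθ).
Differentiating tanφ: φ̇ = rω(d cosθ + r)/(d² + r² + 2dr cosθ).
d² + r² + 2dr cosθ = |CA|² = 0.0218361 m²;  d cosθ + r = -0.053668 m.
|ω_lever| = |0.069·8.14·-0.053668| / 0.0218361 = 1.3804 rad/s.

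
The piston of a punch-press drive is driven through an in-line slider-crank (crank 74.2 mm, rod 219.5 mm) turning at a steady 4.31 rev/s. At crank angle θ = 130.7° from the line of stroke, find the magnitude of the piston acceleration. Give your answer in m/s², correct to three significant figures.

ω = 2π·4.31 = 27.08 rad/s
x(θ) = r cosθ + √(L² − r² sin²θ); with ω constant, a = ω²·d²x/dθ².
d²x/dθ² = −r cosθ − r²(cos2θ)/√u − r⁴ sin²2θ/(4u^{3/2}),  u = L² − r² sin²θ = 0.0450158 m².
Substituting r = 0.0742 m, L = 0.2195 m, θ = 130.7°: d²x/dθ² = +0.05149 m.
a = ω²·d²x/dθ² = (27.08)²·(+0.05149) = +37.761 m/s²;  |a| = 37.761 m/s².

37.8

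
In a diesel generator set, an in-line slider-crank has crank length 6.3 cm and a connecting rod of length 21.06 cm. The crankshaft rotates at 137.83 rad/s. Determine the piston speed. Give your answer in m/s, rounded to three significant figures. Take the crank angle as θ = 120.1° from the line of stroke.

ω = 137.8 rad/s
For an in-line slider-crank, x = r cosθ + √(L² − r² sin²θ), so v = −rω sinθ·[1 + r cosθ/√(L² − r² sin²θ)].
With r = 0.063 m, L = 0.2106 m, θ = 120.1°: √(L² − r² sin²θ) = 0.20342 m.
v = −0.063·137.8·0.86515·[1 + 0.063·-0.50151/0.20342] = -6.3456 m/s.
|v| = 6.3456 m/s.

6.35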